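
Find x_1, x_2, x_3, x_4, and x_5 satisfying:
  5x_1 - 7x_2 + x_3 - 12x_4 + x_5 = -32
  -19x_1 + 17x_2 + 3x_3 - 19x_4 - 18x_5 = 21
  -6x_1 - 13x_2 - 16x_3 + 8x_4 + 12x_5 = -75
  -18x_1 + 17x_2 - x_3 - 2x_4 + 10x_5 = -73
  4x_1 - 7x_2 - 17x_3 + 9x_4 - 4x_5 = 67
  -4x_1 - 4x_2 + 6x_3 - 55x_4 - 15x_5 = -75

Row-reduce the augmented matrix:
R1 ← R1 / (5).
R2 ← R2 + 19·R1.
R3 ← R3 + 6·R1.
R4 ← R4 + 18·R1.
R5 ← R5 − 4·R1.
R6 ← R6 + 4·R1.
R2 ← R2 / (-48/5).
R1 ← R1 + 7/5·R2.
R3 ← R3 + 107/5·R2.
R4 ← R4 + 41/5·R2.
R5 ← R5 + 7/5·R2.
R6 ← R6 + 48/5·R2.
R3 ← R3 / (-719/24).
R1 ← R1 + 19/24·R3.
R2 ← R2 + 17/24·R3.
R4 ← R4 + 77/24·R3.
R5 ← R5 + 451/24·R3.
R4 ← R4 / (-6841/1438).
R1 ← R1 − 4867/1438·R4.
R2 ← R2 − 2499/719·R4.
R3 ← R3 + 6605/1438·R4.
R5 ← R5 + 83825/1438·R4.
R5 ← R5 / (-1965231/6841).
R1 ← R1 − 109271/6841·R5.
R2 ← R2 − 107450/6841·R5.
R3 ← R3 + 148456/6841·R5.
R4 ← R4 + 30091/6841·R5.
R6 reduces to 0 = 0, so the extra equation is consistent.
Reading off the reduced rows gives x_1 = 4, x_2 = 3, x_3 = -2, x_4 = 2, x_5 = -5.

x_1 = 4, x_2 = 3, x_3 = -2, x_4 = 2, x_5 = -5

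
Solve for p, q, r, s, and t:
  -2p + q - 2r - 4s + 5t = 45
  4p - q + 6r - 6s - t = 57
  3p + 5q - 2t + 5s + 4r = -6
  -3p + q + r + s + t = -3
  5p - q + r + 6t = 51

Row-reduce the augmented matrix:
R1 ← R1 / (-2).
R2 ← R2 − 4·R1.
R3 ← R3 − 3·R1.
R4 ← R4 + 3·R1.
R5 ← R5 − 5·R1.
R1 ← R1 + 1/2·R2.
R3 ← R3 − 13/2·R2.
R4 ← R4 + 1/2·R2.
R5 ← R5 − 3/2·R2.
R3 ← R3 / (-12).
R1 ← R1 − 2·R3.
R2 ← R2 − 2·R3.
R4 ← R4 − 5·R3.
R5 ← R5 + 7·R3.
R4 ← R4 / (75/2).
R1 ← R1 − 10·R4.
R2 ← R2 − 1·R4.
R3 ← R3 + 15/2·R4.
R5 ← R5 + 83/2·R4.
R5 ← R5 / (4169/450).
R1 ← R1 + 37/90·R5.
R2 ← R2 − 182/225·R5.
R3 ← R3 + 2/5·R5.
R4 ← R4 + 289/450·R5.
Reading off the reduced rows gives p = 3, q = 3, r = 3, s = -6, t = 6.

p = 3, q = 3, r = 3, s = -6, t = 6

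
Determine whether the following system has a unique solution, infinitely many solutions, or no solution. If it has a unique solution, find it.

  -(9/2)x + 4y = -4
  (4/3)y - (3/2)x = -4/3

infinitely many solutions

Row-reduce:
R1 ← R1 / (-9/2).
R2 ← R2 + 3/2·R1.
Rank is 1 with 2 unknowns, leaving y free.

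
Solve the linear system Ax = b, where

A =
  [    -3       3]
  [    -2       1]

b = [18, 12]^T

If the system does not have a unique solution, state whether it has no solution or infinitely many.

x_1 = -6, x_2 = 0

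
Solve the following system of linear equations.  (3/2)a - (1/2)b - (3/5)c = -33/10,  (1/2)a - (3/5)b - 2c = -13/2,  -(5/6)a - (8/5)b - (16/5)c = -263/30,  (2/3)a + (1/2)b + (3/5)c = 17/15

a = -1, b = 0, c = 3

Row-reduce the augmented matrix:
R1 ← R1 / (3/2).
R2 ← R2 − 1/2·R1.
R3 ← R3 + 5/6·R1.
R4 ← R4 − 2/3·R1.
R2 ← R2 / (-13/30).
R1 ← R1 + 1/3·R2.
R3 ← R3 + 169/90·R2.
R4 ← R4 − 13/18·R2.
R3 ← R3 / (64/15).
R1 ← R1 − 64/65·R3.
R2 ← R2 − 54/13·R3.
R4 ← R4 + 32/15·R3.
R4 reduces to 0 = 0, so the extra equation is consistent.
Reading off the reduced rows gives a = -1, b = 0, c = 3.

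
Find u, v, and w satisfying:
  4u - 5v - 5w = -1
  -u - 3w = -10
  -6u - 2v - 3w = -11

u = 1, v = -2, w = 3

Row-reduce the augmented matrix:
R1 ← R1 / (4).
R2 ← R2 + 1·R1.
R3 ← R3 + 6·R1.
R2 ← R2 / (-5/4).
R1 ← R1 + 5/4·R2.
R3 ← R3 + 19/2·R2.
R3 ← R3 / (109/5).
R1 ← R1 − 3·R3.
R2 ← R2 − 17/5·R3.
Reading off the reduced rows gives u = 1, v = -2, w = 3.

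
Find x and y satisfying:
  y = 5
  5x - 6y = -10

x = 4, y = 5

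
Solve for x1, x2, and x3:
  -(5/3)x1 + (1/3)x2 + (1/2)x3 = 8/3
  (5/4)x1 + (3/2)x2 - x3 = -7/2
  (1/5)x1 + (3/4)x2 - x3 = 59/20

x1 = -4, x2 = -3, x3 = -6

Row-reduce the augmented matrix:
R1 ← R1 / (-5/3).
R2 ← R2 − 5/4·R1.
R3 ← R3 − 1/5·R1.
R2 ← R2 / (7/4).
R1 ← R1 + 1/5·R2.
R3 ← R3 − 79/100·R2.
R3 ← R3 / (-921/1400).
R1 ← R1 + 13/35·R3.
R2 ← R2 + 5/14·R3.
Reading off the reduced rows gives x1 = -4, x2 = -3, x3 = -6.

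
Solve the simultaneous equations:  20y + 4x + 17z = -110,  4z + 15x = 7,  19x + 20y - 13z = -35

x = 1, y = -4, z = -2

Row-reduce the augmented matrix:
R1 ← R1 / (4).
R2 ← R2 − 15·R1.
R3 ← R3 − 19·R1.
R2 ← R2 / (-75).
R1 ← R1 − 5·R2.
R3 ← R3 + 75·R2.
R3 ← R3 / (-34).
R1 ← R1 − 4/15·R3.
R2 ← R2 − 239/300·R3.
Reading off the reduced rows gives x = 1, y = -4, z = -2.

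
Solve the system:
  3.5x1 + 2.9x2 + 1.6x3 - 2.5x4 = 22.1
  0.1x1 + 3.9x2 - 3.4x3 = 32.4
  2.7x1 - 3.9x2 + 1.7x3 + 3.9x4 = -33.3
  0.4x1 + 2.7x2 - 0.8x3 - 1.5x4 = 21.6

Row-reduce the augmented matrix:
R1 ← R1 / (7/2).
R2 ← R2 − 1/10·R1.
R3 ← R3 − 27/10·R1.
R4 ← R4 − 2/5·R1.
R2 ← R2 / (668/175).
R1 ← R1 − 29/35·R2.
R3 ← R3 + 1074/175·R2.
R4 ← R4 − 829/350·R2.
R3 ← R3 / (-4237/835).
R1 ← R1 − 805/668·R3.
R2 ← R2 + 603/668·R3.
R4 ← R4 − 7717/6680·R3.
R4 ← R4 / (64071/677920).
R1 ← R1 − 46215/67792·R4.
R2 ← R2 + 70409/67792·R4.
R3 ← R3 + 19851/16948·R4.
Reading off the reduced rows gives x1 = 3, x2 = 3, x3 = -6, x4 = -5.

x1 = 3, x2 = 3, x3 = -6, x4 = -5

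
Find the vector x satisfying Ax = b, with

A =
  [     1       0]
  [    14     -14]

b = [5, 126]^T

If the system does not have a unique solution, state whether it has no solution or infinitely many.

x_1 = 5, x_2 = -4

Row-reduce the augmented matrix:
R2 ← R2 − 14·R1.
R2 ← R2 / (-14).
Reading off the reduced rows gives x_1 = 5, x_2 = -4.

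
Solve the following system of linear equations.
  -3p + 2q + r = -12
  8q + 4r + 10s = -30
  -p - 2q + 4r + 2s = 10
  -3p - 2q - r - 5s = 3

Row-reduce:
R1 ← R1 / (-3).
R3 ← R3 + 1·R1.
R4 ← R4 + 3·R1.
R2 ← R2 / (8).
R1 ← R1 + 2/3·R2.
R3 ← R3 + 8/3·R2.
R4 ← R4 + 4·R2.
R3 ← R3 / (5).
R2 ← R2 − 1/2·R3.
Rank is 3 with 4 unknowns, leaving s free.

infinitely many solutions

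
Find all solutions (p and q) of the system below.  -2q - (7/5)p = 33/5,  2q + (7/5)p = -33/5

infinitely many solutions

Row-reduce:
R1 ← R1 / (-7/5).
R2 ← R2 − 7/5·R1.
Rank is 1 with 2 unknowns, leaving q free.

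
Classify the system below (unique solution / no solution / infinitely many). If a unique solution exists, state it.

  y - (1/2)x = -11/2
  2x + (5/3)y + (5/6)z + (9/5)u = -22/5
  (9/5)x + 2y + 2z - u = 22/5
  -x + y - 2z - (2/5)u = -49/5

Row-reduce the augmented matrix:
R1 ← R1 / (-1/2).
R2 ← R2 − 2·R1.
R3 ← R3 − 9/5·R1.
R4 ← R4 + 1·R1.
R2 ← R2 / (17/3).
R1 ← R1 + 2·R2.
R3 ← R3 − 28/5·R2.
R4 ← R4 + 1·R2.
R3 ← R3 / (20/17).
R1 ← R1 − 5/17·R3.
R2 ← R2 − 5/34·R3.
R4 ← R4 + 63/34·R3.
R4 ← R4 / (-4459/1000).
R1 ← R1 − 133/100·R4.
R2 ← R2 − 133/200·R4.
R3 ← R3 + 1181/500·R4.
Reading off the reduced rows gives x = 3, y = -4, z = 2, u = -3.

x = 3, y = -4, z = 2, u = -3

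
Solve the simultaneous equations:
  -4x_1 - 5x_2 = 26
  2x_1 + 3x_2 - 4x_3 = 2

infinitely many solutions

Row-reduce:
R1 ← R1 / (-4).
R2 ← R2 − 2·R1.
R2 ← R2 / (1/2).
R1 ← R1 − 5/4·R2.
Rank is 2 with 3 unknowns, leaving x_3 free.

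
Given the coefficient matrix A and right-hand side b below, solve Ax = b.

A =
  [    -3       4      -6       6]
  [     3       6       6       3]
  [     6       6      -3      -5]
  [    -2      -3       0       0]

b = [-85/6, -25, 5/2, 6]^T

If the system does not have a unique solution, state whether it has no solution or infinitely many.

Row-reduce the augmented matrix:
R1 ← R1 / (-3).
R2 ← R2 − 3·R1.
R3 ← R3 − 6·R1.
R4 ← R4 + 2·R1.
R2 ← R2 / (10).
R1 ← R1 + 4/3·R2.
R3 ← R3 − 14·R2.
R4 ← R4 + 17/3·R2.
R3 ← R3 / (-15).
R1 ← R1 − 2·R3.
R4 ← R4 − 4·R3.
R4 ← R4 / (-59/150).
R1 ← R1 + 116/75·R4.
R2 ← R2 − 9/10·R4.
R3 ← R3 − 28/75·R4.
Reading off the reduced rows gives x_1 = -1/2, x_2 = -5/3, x_3 = -1, x_4 = -5/2.

x_1 = -1/2, x_2 = -5/3, x_3 = -1, x_4 = -5/2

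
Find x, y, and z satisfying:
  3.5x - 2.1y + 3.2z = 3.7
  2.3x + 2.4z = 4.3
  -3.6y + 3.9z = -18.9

Row-reduce the augmented matrix:
R1 ← R1 / (7/2).
R2 ← R2 − 23/10·R1.
R2 ← R2 / (69/50).
R1 ← R1 + 3/5·R2.
R3 ← R3 + 18/5·R2.
R3 ← R3 / (7527/1610).
R1 ← R1 − 24/23·R3.
R2 ← R2 − 104/483·R3.
Reading off the reduced rows gives x = 5, y = 2, z = -3.

x = 5, y = 2, z = -3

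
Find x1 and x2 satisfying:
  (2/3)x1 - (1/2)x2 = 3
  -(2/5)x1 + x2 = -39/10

x1 = 9/4, x2 = -3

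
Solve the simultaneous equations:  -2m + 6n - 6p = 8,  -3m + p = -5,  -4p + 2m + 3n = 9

infinitely many solutions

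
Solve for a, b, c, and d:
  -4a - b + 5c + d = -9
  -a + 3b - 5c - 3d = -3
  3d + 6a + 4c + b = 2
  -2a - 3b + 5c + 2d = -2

Row-reduce the augmented matrix:
R1 ← R1 / (-4).
R2 ← R2 + 1·R1.
R3 ← R3 − 6·R1.
R4 ← R4 + 2·R1.
R2 ← R2 / (13/4).
R1 ← R1 − 1/4·R2.
R3 ← R3 + 1/2·R2.
R4 ← R4 + 5/2·R2.
R3 ← R3 / (137/13).
R1 ← R1 + 10/13·R3.
R2 ← R2 + 25/13·R3.
R4 ← R4 + 30/13·R3.
R4 ← R4 / (-17/137).
R1 ← R1 − 40/137·R4.
R2 ← R2 + 37/137·R4.
R3 ← R3 − 52/137·R4.
Reading off the reduced rows gives a = 0, b = -1, c = -3, d = 5.

a = 0, b = -1, c = -3, d = 5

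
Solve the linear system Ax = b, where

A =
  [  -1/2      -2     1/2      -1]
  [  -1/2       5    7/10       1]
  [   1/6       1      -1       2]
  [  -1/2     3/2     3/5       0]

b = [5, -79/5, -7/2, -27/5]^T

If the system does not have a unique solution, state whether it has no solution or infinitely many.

Row-reduce:
R1 ← R1 / (-1/2).
R2 ← R2 + 1/2·R1.
R3 ← R3 − 1/6·R1.
R4 ← R4 + 1/2·R1.
R2 ← R2 / (7).
R1 ← R1 − 4·R2.
R3 ← R3 − 1/3·R2.
R4 ← R4 − 7/2·R2.
R3 ← R3 / (-59/70).
R1 ← R1 + 39/35·R3.
R2 ← R2 − 1/35·R3.
Rank is 3 with 4 unknowns, leaving x_4 free.

infinitely many solutions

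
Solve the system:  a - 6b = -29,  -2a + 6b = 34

a = -5, b = 4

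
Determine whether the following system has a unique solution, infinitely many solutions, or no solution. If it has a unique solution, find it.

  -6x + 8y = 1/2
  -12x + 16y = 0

no solution

Row-reduce:
R1 ← R1 / (-6).
R2 ← R2 + 12·R1.
Row 2 reduces to 0 = -1, a contradiction. The system is inconsistent.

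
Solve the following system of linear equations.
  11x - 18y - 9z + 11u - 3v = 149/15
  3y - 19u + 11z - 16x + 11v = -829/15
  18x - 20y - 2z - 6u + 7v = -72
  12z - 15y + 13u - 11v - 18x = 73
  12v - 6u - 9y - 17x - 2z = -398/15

x = -4/3, y = 4/5, z = 0, u = 3, v = -2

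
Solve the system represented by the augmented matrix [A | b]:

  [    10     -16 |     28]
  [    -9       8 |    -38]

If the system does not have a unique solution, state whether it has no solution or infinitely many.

Row-reduce the augmented matrix:
R1 ← R1 / (10).
R2 ← R2 + 9·R1.
R2 ← R2 / (-32/5).
R1 ← R1 + 8/5·R2.
Reading off the reduced rows gives x_1 = 6, x_2 = 2.

x_1 = 6, x_2 = 2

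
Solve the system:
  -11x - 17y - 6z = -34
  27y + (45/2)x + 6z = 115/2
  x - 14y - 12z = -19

Row-reduce:
R1 ← R1 / (-11).
R2 ← R2 − 45/2·R1.
R3 ← R3 − 1·R1.
R2 ← R2 / (-171/22).
R1 ← R1 − 17/11·R2.
R3 ← R3 + 171/11·R2.
Row 3 reduces to 0 = 2, a contradiction. The system is inconsistent.

no solution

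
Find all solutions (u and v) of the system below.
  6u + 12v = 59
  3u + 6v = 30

Row-reduce:
R1 ← R1 / (6).
R2 ← R2 − 3·R1.
Row 2 reduces to 0 = 1/2, a contradiction. The system is inconsistent.

no solution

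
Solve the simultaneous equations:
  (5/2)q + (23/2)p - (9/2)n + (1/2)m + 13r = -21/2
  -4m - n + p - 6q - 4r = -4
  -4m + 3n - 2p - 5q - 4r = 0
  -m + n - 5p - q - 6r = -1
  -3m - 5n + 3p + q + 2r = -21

Row-reduce:
R1 ← R1 / (1/2).
R2 ← R2 + 4·R1.
R3 ← R3 + 4·R1.
R4 ← R4 + 1·R1.
R5 ← R5 + 3·R1.
R2 ← R2 / (-37).
R1 ← R1 + 9·R2.
R3 ← R3 + 33·R2.
R4 ← R4 + 8·R2.
R5 ← R5 + 32·R2.
R3 ← R3 / (261/37).
R1 ← R1 − 14/37·R3.
R2 ← R2 + 93/37·R3.
R4 ← R4 + 78/37·R3.
R5 ← R5 + 312/37·R3.
R4 ← R4 / (50/29).
R1 ← R1 − 127/87·R4.
R2 ← R2 − 15/29·R4.
R3 ← R3 − 31/87·R4.
R5 ← R5 − 200/29·R4.
Row 5 reduces to 0 = 4, a contradiction. The system is inconsistent.

no solution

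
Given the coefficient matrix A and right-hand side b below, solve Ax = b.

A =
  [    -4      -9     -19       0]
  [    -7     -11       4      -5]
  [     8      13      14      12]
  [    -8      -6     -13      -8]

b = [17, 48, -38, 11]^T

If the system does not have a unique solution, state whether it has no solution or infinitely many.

x_1 = 0, x_2 = -4, x_3 = 1, x_4 = 0

Row-reduce the augmented matrix:
R1 ← R1 / (-4).
R2 ← R2 + 7·R1.
R3 ← R3 − 8·R1.
R4 ← R4 + 8·R1.
R2 ← R2 / (19/4).
R1 ← R1 − 9/4·R2.
R3 ← R3 + 5·R2.
R4 ← R4 − 12·R2.
R3 ← R3 / (289/19).
R1 ← R1 + 245/19·R3.
R2 ← R2 − 149/19·R3.
R4 ← R4 + 1313/19·R3.
R4 ← R4 / (10184/289).
R1 ← R1 − 2335/289·R4.
R2 ← R2 + 1308/289·R4.
R3 ← R3 − 128/289·R4.
Reading off the reduced rows gives x_1 = 0, x_2 = -4, x_3 = 1, x_4 = 0.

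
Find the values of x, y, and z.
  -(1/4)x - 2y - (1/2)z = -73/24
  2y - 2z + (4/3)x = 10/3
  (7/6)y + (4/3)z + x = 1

x = -1/2, y = 5/3, z = -1/3

Row-reduce the augmented matrix:
R1 ← R1 / (-1/4).
R2 ← R2 − 4/3·R1.
R3 ← R3 − 1·R1.
R2 ← R2 / (-26/3).
R1 ← R1 − 8·R2.
R3 ← R3 + 41/6·R2.
R3 ← R3 / (235/78).
R1 ← R1 + 30/13·R3.
R2 ← R2 − 7/13·R3.
Reading off the reduced rows gives x = -1/2, y = 5/3, z = -1/3.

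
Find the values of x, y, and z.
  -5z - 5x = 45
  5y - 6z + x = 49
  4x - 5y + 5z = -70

Row-reduce the augmented matrix:
R1 ← R1 / (-5).
R2 ← R2 − 1·R1.
R3 ← R3 − 4·R1.
R2 ← R2 / (5).
R3 ← R3 + 5·R2.
R3 ← R3 / (-6).
R1 ← R1 − 1·R3.
R2 ← R2 + 7/5·R3.
Reading off the reduced rows gives x = -5, y = 6, z = -4.

x = -5, y = 6, z = -4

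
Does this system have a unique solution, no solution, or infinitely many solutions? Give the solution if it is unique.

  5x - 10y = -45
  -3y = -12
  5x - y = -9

Row-reduce the augmented matrix:
R1 ← R1 / (5).
R3 ← R3 − 5·R1.
R2 ← R2 / (-3).
R1 ← R1 + 2·R2.
R3 ← R3 − 9·R2.
R3 reduces to 0 = 0, so the extra equation is consistent.
Reading off the reduced rows gives x = -1, y = 4.

x = -1, y = 4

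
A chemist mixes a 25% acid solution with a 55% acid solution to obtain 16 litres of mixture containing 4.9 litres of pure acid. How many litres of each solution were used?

Let a = litres of solution A, b = litres of solution B.
  a + b = 16
  (1/4)a + (11/20)b = 49/10
Row-reduce the augmented matrix:
R2 ← R2 − 1/4·R1.
R2 ← R2 / (3/10).
R1 ← R1 − 1·R2.
Reading off the reduced rows gives a = 13, b = 3.

litres of solution A: 13, litres of solution B: 3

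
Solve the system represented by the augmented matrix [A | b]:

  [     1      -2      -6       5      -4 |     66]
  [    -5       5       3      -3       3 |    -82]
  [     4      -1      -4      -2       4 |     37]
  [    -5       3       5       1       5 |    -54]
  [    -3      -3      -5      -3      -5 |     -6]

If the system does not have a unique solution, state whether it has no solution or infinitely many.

Row-reduce the augmented matrix:
R2 ← R2 + 5·R1.
R3 ← R3 − 4·R1.
R4 ← R4 + 5·R1.
R5 ← R5 + 3·R1.
R2 ← R2 / (-5).
R1 ← R1 + 2·R2.
R3 ← R3 − 7·R2.
R4 ← R4 + 7·R2.
R5 ← R5 + 9·R2.
R3 ← R3 / (-89/5).
R1 ← R1 − 24/5·R3.
R2 ← R2 − 27/5·R3.
R4 ← R4 − 64/5·R3.
R5 ← R5 − 128/5·R3.
R4 ← R4 / (136/89).
R1 ← R1 + 127/89·R4.
R2 ← R2 + 154/89·R4.
R3 ← R3 + 44/89·R4.
R5 ← R5 + 1330/89·R4.
R5 ← R5 / (1147/17).
R1 ← R1 − 253/34·R5.
R2 ← R2 − 155/17·R5.
R3 ← R3 − 37/17·R5.
R4 ← R4 − 135/34·R5.
Reading off the reduced rows gives x_1 = 6, x_2 = -5, x_3 = -4, x_4 = 6, x_5 = 1.

x_1 = 6, x_2 = -5, x_3 = -4, x_4 = 6, x_5 = 1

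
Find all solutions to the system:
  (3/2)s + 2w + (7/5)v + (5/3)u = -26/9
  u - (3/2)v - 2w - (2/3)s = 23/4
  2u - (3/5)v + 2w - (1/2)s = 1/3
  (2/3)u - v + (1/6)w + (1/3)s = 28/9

u = 2/3, v = -5/2, w = -1, s = 1

Row-reduce the augmented matrix:
R1 ← R1 / (5/3).
R2 ← R2 − 1·R1.
R3 ← R3 − 2·R1.
R4 ← R4 − 2/3·R1.
R2 ← R2 / (-117/50).
R1 ← R1 − 21/25·R2.
R3 ← R3 + 57/25·R2.
R4 ← R4 + 39/25·R2.
R3 ← R3 / (106/39).
R1 ← R1 − 2/39·R3.
R2 ← R2 − 160/117·R3.
R4 ← R4 − 3/2·R3.
R4 ← R4 / (4597/3816).
R1 ← R1 − 56/159·R4.
R2 ← R2 − 505/477·R4.
R3 ← R3 + 181/636·R4.
Reading off the reduced rows gives u = 2/3, v = -5/2, w = -1, s = 1.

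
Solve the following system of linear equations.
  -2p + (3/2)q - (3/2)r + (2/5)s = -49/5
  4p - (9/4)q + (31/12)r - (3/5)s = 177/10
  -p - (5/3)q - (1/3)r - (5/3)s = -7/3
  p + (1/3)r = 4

no solution

Row-reduce:
R1 ← R1 / (-2).
R2 ← R2 − 4·R1.
R3 ← R3 + 1·R1.
R4 ← R4 − 1·R1.
R2 ← R2 / (3/4).
R1 ← R1 + 3/4·R2.
R3 ← R3 + 29/12·R2.
R4 ← R4 − 3/4·R2.
R3 ← R3 / (-25/27).
R1 ← R1 − 1/3·R3.
R2 ← R2 + 5/9·R3.
Row 4 reduces to 0 = 1, a contradiction. The system is inconsistent.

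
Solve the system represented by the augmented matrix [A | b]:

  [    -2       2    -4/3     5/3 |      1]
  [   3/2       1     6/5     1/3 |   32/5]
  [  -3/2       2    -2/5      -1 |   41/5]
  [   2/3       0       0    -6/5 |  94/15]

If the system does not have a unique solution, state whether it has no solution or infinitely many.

x_1 = 4, x_2 = 5, x_3 = -3, x_4 = -3

Row-reduce the augmented matrix:
R1 ← R1 / (-2).
R2 ← R2 − 3/2·R1.
R3 ← R3 + 3/2·R1.
R4 ← R4 − 2/3·R1.
R2 ← R2 / (5/2).
R1 ← R1 + 1·R2.
R3 ← R3 − 1/2·R2.
R4 ← R4 − 2/3·R2.
R3 ← R3 / (14/25).
R1 ← R1 − 56/75·R3.
R2 ← R2 − 2/25·R3.
R4 ← R4 + 112/225·R3.
R4 ← R4 / (-452/135).
R1 ← R1 − 29/9·R4.
R2 ← R2 − 1·R4.
R3 ← R3 + 55/12·R4.
Reading off the reduced rows gives x_1 = 4, x_2 = 5, x_3 = -3, x_4 = -3.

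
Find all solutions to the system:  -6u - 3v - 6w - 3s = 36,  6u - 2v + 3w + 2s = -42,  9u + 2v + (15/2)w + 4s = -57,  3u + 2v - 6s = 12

infinitely many solutions

Row-reduce:
R1 ← R1 / (-6).
R2 ← R2 − 6·R1.
R3 ← R3 − 9·R1.
R4 ← R4 − 3·R1.
R2 ← R2 / (-5).
R1 ← R1 − 1/2·R2.
R3 ← R3 + 5/2·R2.
R4 ← R4 − 1/2·R2.
Swap R3 and R4.
R3 ← R3 / (-33/10).
R1 ← R1 − 7/10·R3.
R2 ← R2 − 3/5·R3.
Rank is 3 with 4 unknowns, leaving s free.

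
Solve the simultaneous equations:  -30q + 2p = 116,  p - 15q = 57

Row-reduce:
R1 ← R1 / (2).
R2 ← R2 − 1·R1.
Row 2 reduces to 0 = -1, a contradiction. The system is inconsistent.

no solution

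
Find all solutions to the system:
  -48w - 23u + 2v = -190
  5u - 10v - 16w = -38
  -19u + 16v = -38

Row-reduce:
R1 ← R1 / (-23).
R2 ← R2 − 5·R1.
R3 ← R3 + 19·R1.
R2 ← R2 / (-220/23).
R1 ← R1 + 2/23·R2.
R3 ← R3 − 330/23·R2.
Rank is 2 with 3 unknowns, leaving w free.

infinitely many solutions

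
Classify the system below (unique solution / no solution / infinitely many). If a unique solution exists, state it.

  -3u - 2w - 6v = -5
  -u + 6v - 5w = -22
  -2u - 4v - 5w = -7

u = 5, v = -2, w = 1

Row-reduce the augmented matrix:
R1 ← R1 / (-3).
R2 ← R2 + 1·R1.
R3 ← R3 + 2·R1.
R2 ← R2 / (8).
R1 ← R1 − 2·R2.
R3 ← R3 / (-11/3).
R1 ← R1 − 7/4·R3.
R2 ← R2 + 13/24·R3.
Reading off the reduced rows gives u = 5, v = -2, w = 1.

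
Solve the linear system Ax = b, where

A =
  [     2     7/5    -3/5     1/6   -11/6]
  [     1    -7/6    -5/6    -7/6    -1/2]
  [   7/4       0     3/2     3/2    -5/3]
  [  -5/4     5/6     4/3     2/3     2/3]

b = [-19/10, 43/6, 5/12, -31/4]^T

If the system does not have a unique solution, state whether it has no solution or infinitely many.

infinitely many solutions

Row-reduce:
R1 ← R1 / (2).
R2 ← R2 − 1·R1.
R3 ← R3 − 7/4·R1.
R4 ← R4 + 5/4·R1.
R2 ← R2 / (-28/15).
R1 ← R1 − 7/10·R2.
R3 ← R3 + 49/40·R2.
R4 ← R4 − 41/24·R2.
R3 ← R3 / (19/8).
R1 ← R1 + 1/2·R3.
R2 ← R2 − 2/7·R3.
R4 ← R4 − 79/168·R3.
R4 ← R4 / (-962/1197).
R1 ← R1 − 11/152·R4.
R2 ← R2 − 2605/6384·R4.
R3 ← R3 − 835/912·R4.
Rank is 4 with 5 unknowns, leaving x_5 free.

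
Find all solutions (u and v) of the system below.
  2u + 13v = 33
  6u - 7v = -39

u = -3, v = 3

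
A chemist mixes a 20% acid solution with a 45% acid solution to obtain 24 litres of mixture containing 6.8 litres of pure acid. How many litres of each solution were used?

litres of solution A: 16, litres of solution B: 8

Let a = litres of solution A, b = litres of solution B.
  a + b = 24
  (1/5)a + (9/20)b = 34/5
Row-reduce the augmented matrix:
R2 ← R2 − 1/5·R1.
R2 ← R2 / (1/4).
R1 ← R1 − 1·R2.
Reading off the reduced rows gives a = 16, b = 8.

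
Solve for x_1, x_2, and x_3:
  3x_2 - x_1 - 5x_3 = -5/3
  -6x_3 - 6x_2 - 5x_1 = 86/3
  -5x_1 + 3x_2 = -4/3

x_1 = -4/3, x_2 = -8/3, x_3 = -1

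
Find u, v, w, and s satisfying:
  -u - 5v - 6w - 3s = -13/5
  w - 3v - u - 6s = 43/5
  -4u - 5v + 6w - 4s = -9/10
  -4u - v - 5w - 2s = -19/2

u = 5/2, v = 1/2, w = 3/5, s = -2

Row-reduce the augmented matrix:
R1 ← R1 / (-1).
R2 ← R2 + 1·R1.
R3 ← R3 + 4·R1.
R4 ← R4 + 4·R1.
R2 ← R2 / (2).
R1 ← R1 − 5·R2.
R3 ← R3 − 15·R2.
R4 ← R4 − 19·R2.
R3 ← R3 / (-45/2).
R1 ← R1 + 23/2·R3.
R2 ← R2 − 7/2·R3.
R4 ← R4 + 95/2·R3.
R4 ← R4 / (-233/9).
R1 ← R1 + 229/45·R4.
R2 ← R2 − 146/45·R4.
R3 ← R3 + 61/45·R4.
Reading off the reduced rows gives u = 5/2, v = 1/2, w = 3/5, s = -2.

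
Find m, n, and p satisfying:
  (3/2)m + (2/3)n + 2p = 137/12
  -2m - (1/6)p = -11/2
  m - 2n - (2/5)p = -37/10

m = 5/2, n = 5/2, p = 3

Row-reduce the augmented matrix:
R1 ← R1 / (3/2).
R2 ← R2 + 2·R1.
R3 ← R3 − 1·R1.
R2 ← R2 / (8/9).
R1 ← R1 − 4/9·R2.
R3 ← R3 + 22/9·R2.
R3 ← R3 / (617/120).
R1 ← R1 − 1/12·R3.
R2 ← R2 − 45/16·R3.
Reading off the reduced rows gives m = 5/2, n = 5/2, p = 3.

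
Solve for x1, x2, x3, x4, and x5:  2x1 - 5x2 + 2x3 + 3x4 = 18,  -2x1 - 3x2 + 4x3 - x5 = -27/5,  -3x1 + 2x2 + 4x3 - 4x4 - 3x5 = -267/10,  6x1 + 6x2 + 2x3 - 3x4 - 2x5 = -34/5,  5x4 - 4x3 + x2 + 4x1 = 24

Row-reduce the augmented matrix:
R1 ← R1 / (2).
R2 ← R2 + 2·R1.
R3 ← R3 + 3·R1.
R4 ← R4 − 6·R1.
R5 ← R5 − 4·R1.
R2 ← R2 / (-8).
R1 ← R1 + 5/2·R2.
R3 ← R3 + 11/2·R2.
R4 ← R4 − 21·R2.
R5 ← R5 − 11·R2.
R3 ← R3 / (23/8).
R1 ← R1 + 7/8·R3.
R2 ← R2 + 3/4·R3.
R4 ← R4 − 47/4·R3.
R5 ← R5 − 1/4·R3.
R4 ← R4 / (52/23).
R1 ← R1 − 2/23·R4.
R2 ← R2 + 18/23·R4.
R3 ← R3 + 25/46·R4.
R5 ← R5 − 75/23·R4.
R5 ← R5 / (-423/52).
R1 ← R1 + 15/26·R5.
R2 ← R2 − 31/26·R5.
R3 ← R3 − 37/104·R5.
R4 ← R4 − 111/52·R5.
Reading off the reduced rows gives x1 = 5/2, x2 = -2, x3 = -3/2, x4 = 2, x5 = 2/5.

x1 = 5/2, x2 = -2, x3 = -3/2, x4 = 2, x5 = 2/5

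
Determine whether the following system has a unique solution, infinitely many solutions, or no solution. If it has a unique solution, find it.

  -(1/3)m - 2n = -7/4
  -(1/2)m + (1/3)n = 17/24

m = -3/4, n = 1

Row-reduce the augmented matrix:
R1 ← R1 / (-1/3).
R2 ← R2 + 1/2·R1.
R2 ← R2 / (10/3).
R1 ← R1 − 6·R2.
Reading off the reduced rows gives m = -3/4, n = 1.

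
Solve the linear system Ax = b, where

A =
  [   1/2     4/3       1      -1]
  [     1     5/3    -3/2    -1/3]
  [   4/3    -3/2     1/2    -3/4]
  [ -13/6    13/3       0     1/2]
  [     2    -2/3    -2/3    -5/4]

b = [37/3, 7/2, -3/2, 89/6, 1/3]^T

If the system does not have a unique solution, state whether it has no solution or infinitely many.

no solution

Row-reduce:
R1 ← R1 / (1/2).
R2 ← R2 − 1·R1.
R3 ← R3 − 4/3·R1.
R4 ← R4 + 13/6·R1.
R5 ← R5 − 2·R1.
R2 ← R2 / (-1).
R1 ← R1 − 8/3·R2.
R3 ← R3 + 91/18·R2.
R4 ← R4 − 91/9·R2.
R5 ← R5 + 6·R2.
R3 ← R3 / (559/36).
R1 ← R1 + 22/3·R3.
R2 ← R2 − 7/2·R3.
R4 ← R4 + 559/18·R3.
R5 ← R5 − 49/3·R3.
Swap R4 and R5.
R4 ← R4 / (-8111/20124).
R1 ← R1 + 352/559·R4.
R2 ← R2 + 223/1118·R4.
R3 ← R3 + 703/1677·R4.
Row 5 reduces to 0 = -1/2, a contradiction. The system is inconsistent.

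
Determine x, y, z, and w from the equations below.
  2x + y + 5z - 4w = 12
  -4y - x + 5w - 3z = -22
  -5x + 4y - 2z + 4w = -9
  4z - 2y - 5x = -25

Row-reduce the augmented matrix:
R1 ← R1 / (2).
R2 ← R2 + 1·R1.
R3 ← R3 + 5·R1.
R4 ← R4 + 5·R1.
R2 ← R2 / (-7/2).
R1 ← R1 − 1/2·R2.
R3 ← R3 − 13/2·R2.
R4 ← R4 − 1/2·R2.
R3 ← R3 / (67/7).
R1 ← R1 − 17/7·R3.
R2 ← R2 − 1/7·R3.
R4 ← R4 − 115/7·R3.
R4 ← R4 / (-592/67).
R1 ← R1 + 98/67·R4.
R2 ← R2 + 57/67·R4.
R3 ← R3 + 3/67·R4.
Reading off the reduced rows gives x = 3, y = 3, z = -1, w = -2.

x = 3, y = 3, z = -1, w = -2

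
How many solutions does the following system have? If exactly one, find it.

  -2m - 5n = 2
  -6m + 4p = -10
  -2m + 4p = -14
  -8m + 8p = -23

Row-reduce:
R1 ← R1 / (-2).
R2 ← R2 + 6·R1.
R3 ← R3 + 2·R1.
R4 ← R4 + 8·R1.
R2 ← R2 / (15).
R1 ← R1 − 5/2·R2.
R3 ← R3 − 5·R2.
R4 ← R4 − 20·R2.
R3 ← R3 / (8/3).
R1 ← R1 + 2/3·R3.
R2 ← R2 − 4/15·R3.
R4 ← R4 − 8/3·R3.
Row 4 reduces to 0 = 1, a contradiction. The system is inconsistent.

no solution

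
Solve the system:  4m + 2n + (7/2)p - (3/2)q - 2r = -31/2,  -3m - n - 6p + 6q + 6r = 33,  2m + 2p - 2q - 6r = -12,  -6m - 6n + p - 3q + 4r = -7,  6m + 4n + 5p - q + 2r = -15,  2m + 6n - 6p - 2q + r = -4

no solution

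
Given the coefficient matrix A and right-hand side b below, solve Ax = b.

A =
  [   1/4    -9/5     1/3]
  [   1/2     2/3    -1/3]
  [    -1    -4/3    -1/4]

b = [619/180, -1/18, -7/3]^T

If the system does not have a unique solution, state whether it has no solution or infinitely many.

Row-reduce the augmented matrix:
R1 ← R1 / (1/4).
R2 ← R2 − 1/2·R1.
R3 ← R3 + 1·R1.
R2 ← R2 / (64/15).
R1 ← R1 + 36/5·R2.
R3 ← R3 + 128/15·R2.
R3 ← R3 / (-11/12).
R1 ← R1 + 17/48·R3.
R2 ← R2 + 15/64·R3.
Reading off the reduced rows gives x_1 = 3, x_2 = -1, x_3 = 8/3.

x_1 = 3, x_2 = -1, x_3 = 8/3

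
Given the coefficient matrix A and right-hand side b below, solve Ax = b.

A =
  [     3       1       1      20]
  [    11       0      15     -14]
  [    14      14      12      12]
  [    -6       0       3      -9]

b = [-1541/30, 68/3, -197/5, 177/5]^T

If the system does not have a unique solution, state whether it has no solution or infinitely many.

x_1 = -2, x_2 = 1/2, x_3 = 4/5, x_4 = -7/3

Row-reduce the augmented matrix:
R1 ← R1 / (3).
R2 ← R2 − 11·R1.
R3 ← R3 − 14·R1.
R4 ← R4 + 6·R1.
R2 ← R2 / (-11/3).
R1 ← R1 − 1/3·R2.
R3 ← R3 − 28/3·R2.
R4 ← R4 − 2·R2.
R3 ← R3 / (398/11).
R1 ← R1 − 15/11·R3.
R2 ← R2 + 34/11·R3.
R4 ← R4 − 123/11·R3.
R4 ← R4 / (15363/199).
R1 ← R1 − 2024/199·R4.
R2 ← R2 + 422/199·R4.
R3 ← R3 + 1670/199·R4.
Reading off the reduced rows gives x_1 = -2, x_2 = 1/2, x_3 = 4/5, x_4 = -7/3.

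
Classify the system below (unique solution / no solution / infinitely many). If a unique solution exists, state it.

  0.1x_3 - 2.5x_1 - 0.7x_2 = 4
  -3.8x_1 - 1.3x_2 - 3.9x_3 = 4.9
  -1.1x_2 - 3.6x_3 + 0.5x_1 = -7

x_1 = -3, x_2 = 5, x_3 = 0

Row-reduce the augmented matrix:
R1 ← R1 / (-5/2).
R2 ← R2 + 19/5·R1.
R3 ← R3 − 1/2·R1.
R2 ← R2 / (-59/250).
R1 ← R1 − 7/25·R2.
R3 ← R3 + 31/25·R2.
R3 ← R3 / (10449/590).
R1 ← R1 + 286/59·R3.
R2 ← R2 − 1013/59·R3.
Reading off the reduced rows gives x_1 = -3, x_2 = 5, x_3 = 0.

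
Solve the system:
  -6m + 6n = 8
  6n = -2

Row-reduce the augmented matrix:
R1 ← R1 / (-6).
R2 ← R2 / (6).
R1 ← R1 + 1·R2.
Reading off the reduced rows gives m = -5/3, n = -1/3.

m = -5/3, n = -1/3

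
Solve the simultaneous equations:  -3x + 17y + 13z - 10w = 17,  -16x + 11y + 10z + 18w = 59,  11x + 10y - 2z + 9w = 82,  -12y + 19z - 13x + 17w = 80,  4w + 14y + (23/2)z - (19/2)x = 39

no solution

Row-reduce:
R1 ← R1 / (-3).
R2 ← R2 + 16·R1.
R3 ← R3 − 11·R1.
R4 ← R4 + 13·R1.
R5 ← R5 + 19/2·R1.
R2 ← R2 / (-239/3).
R1 ← R1 + 17/3·R2.
R3 ← R3 − 217/3·R2.
R4 ← R4 + 257/3·R2.
R5 ← R5 + 239/6·R2.
R3 ← R3 / (-1961/239).
R1 ← R1 + 27/239·R3.
R2 ← R2 − 178/239·R3.
R4 ← R4 − 6326/239·R3.
R4 ← R4 / (202591/1961).
R1 ← R1 + 4415/1961·R4.
R2 ← R2 − 4848/1961·R4.
R3 ← R3 + 8867/1961·R4.
Row 5 reduces to 0 = 1, a contradiction. The system is inconsistent.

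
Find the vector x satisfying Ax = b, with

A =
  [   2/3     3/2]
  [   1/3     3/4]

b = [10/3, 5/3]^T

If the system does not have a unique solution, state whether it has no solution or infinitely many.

infinitely many solutions

Row-reduce:
R1 ← R1 / (2/3).
R2 ← R2 − 1/3·R1.
Rank is 1 with 2 unknowns, leaving x_2 free.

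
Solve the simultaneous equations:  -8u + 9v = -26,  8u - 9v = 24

no solution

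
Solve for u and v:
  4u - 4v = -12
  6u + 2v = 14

Row-reduce the augmented matrix:
R1 ← R1 / (4).
R2 ← R2 − 6·R1.
R2 ← R2 / (8).
R1 ← R1 + 1·R2.
Reading off the reduced rows gives u = 1, v = 4.

u = 1, v = 4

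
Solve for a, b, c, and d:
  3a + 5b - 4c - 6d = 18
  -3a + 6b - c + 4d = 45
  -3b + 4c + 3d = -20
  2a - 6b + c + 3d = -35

a = -3, b = 5, c = -2, d = 1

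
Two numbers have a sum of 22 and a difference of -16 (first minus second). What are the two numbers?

first number: 3, second number: 19

Let x = first number, y = second number.
  x + y = 22
  x - y = -16
Row-reduce the augmented matrix:
R2 ← R2 − 1·R1.
R2 ← R2 / (-2).
R1 ← R1 − 1·R2.
Reading off the reduced rows gives x = 3, y = 19.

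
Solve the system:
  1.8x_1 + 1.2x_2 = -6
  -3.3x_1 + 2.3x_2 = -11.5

Row-reduce the augmented matrix:
R1 ← R1 / (9/5).
R2 ← R2 + 33/10·R1.
R2 ← R2 / (9/2).
R1 ← R1 − 2/3·R2.
Reading off the reduced rows gives x_1 = 0, x_2 = -5.

x_1 = 0, x_2 = -5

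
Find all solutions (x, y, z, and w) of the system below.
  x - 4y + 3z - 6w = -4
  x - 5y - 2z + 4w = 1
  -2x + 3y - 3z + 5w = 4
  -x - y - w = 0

Row-reduce:
R2 ← R2 − 1·R1.
R3 ← R3 + 2·R1.
R4 ← R4 + 1·R1.
R2 ← R2 / (-1).
R1 ← R1 + 4·R2.
R3 ← R3 + 5·R2.
R4 ← R4 + 5·R2.
R3 ← R3 / (28).
R1 ← R1 − 23·R3.
R2 ← R2 − 5·R3.
R4 ← R4 − 28·R3.
Rank is 3 with 4 unknowns, leaving w free.

infinitely many solutions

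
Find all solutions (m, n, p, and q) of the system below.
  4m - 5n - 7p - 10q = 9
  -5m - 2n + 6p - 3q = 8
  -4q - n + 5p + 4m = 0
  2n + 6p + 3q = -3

Row-reduce:
R1 ← R1 / (4).
R2 ← R2 + 5·R1.
R3 ← R3 − 4·R1.
R2 ← R2 / (-33/4).
R1 ← R1 + 5/4·R2.
R3 ← R3 − 4·R2.
R4 ← R4 − 2·R2.
R3 ← R3 / (32/3).
R1 ← R1 + 4/3·R3.
R2 ← R2 − 1/3·R3.
R4 ← R4 − 16/3·R3.
Row 4 reduces to 0 = 3/2, a contradiction. The system is inconsistent.

no solution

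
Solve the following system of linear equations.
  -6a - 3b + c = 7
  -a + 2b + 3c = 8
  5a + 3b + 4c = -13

Row-reduce the augmented matrix:
R1 ← R1 / (-6).
R2 ← R2 + 1·R1.
R3 ← R3 − 5·R1.
R2 ← R2 / (5/2).
R1 ← R1 − 1/2·R2.
R3 ← R3 − 1/2·R2.
R3 ← R3 / (64/15).
R1 ← R1 + 11/15·R3.
R2 ← R2 − 17/15·R3.
Reading off the reduced rows gives a = -4, b = 5, c = -2.

a = -4, b = 5, c = -2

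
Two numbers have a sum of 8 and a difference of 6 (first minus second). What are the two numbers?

first number: 7, second number: 1

Let x = first number, y = second number.
  x + y = 8
  x - y = 6
From equation 1: x = 8 − y.
Substitute into equation 2 and solve: y = 1.
Then x = 7.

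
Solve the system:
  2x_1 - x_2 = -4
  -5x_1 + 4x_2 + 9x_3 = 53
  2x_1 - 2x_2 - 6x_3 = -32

no solution

Row-reduce:
R1 ← R1 / (2).
R2 ← R2 + 5·R1.
R3 ← R3 − 2·R1.
R2 ← R2 / (3/2).
R1 ← R1 + 1/2·R2.
R3 ← R3 + 1·R2.
Row 3 reduces to 0 = 2/3, a contradiction. The system is inconsistent.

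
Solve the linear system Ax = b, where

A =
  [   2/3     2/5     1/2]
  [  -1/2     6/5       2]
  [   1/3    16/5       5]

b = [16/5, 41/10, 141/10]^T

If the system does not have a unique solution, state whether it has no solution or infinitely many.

no solution

Row-reduce:
R1 ← R1 / (2/3).
R2 ← R2 + 1/2·R1.
R3 ← R3 − 1/3·R1.
R2 ← R2 / (3/2).
R1 ← R1 − 3/5·R2.
R3 ← R3 − 3·R2.
Row 3 reduces to 0 = -1/2, a contradiction. The system is inconsistent.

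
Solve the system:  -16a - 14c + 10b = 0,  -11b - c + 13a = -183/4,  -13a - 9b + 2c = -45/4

Row-reduce the augmented matrix:
R1 ← R1 / (-16).
R2 ← R2 − 13·R1.
R3 ← R3 + 13·R1.
R2 ← R2 / (-23/8).
R1 ← R1 + 5/8·R2.
R3 ← R3 + 137/8·R2.
R3 ← R3 / (2003/23).
R1 ← R1 − 82/23·R3.
R2 ← R2 − 99/23·R3.
Reading off the reduced rows gives a = -3/4, b = 3, c = 3.

a = -3/4, b = 3, c = 3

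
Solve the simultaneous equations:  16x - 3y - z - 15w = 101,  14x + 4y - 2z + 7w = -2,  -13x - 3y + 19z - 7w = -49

infinitely many solutions

Row-reduce:
R1 ← R1 / (16).
R2 ← R2 − 14·R1.
R3 ← R3 + 13·R1.
R2 ← R2 / (53/8).
R1 ← R1 + 3/16·R2.
R3 ← R3 + 87/16·R2.
R3 ← R3 / (915/53).
R1 ← R1 + 5/53·R3.
R2 ← R2 + 9/53·R3.
Rank is 3 with 4 unknowns, leaving w free.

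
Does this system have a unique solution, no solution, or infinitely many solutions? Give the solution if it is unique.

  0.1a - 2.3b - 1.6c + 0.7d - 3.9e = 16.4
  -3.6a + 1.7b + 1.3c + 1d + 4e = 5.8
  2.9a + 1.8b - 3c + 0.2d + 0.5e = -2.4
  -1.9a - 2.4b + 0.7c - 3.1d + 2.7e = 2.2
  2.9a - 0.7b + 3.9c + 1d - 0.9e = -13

a = -2, b = -6, c = -4, d = 6, e = 2

Row-reduce the augmented matrix:
R1 ← R1 / (1/10).
R2 ← R2 + 18/5·R1.
R3 ← R3 − 29/10·R1.
R4 ← R4 + 19/10·R1.
R5 ← R5 − 29/10·R1.
R2 ← R2 / (-811/10).
R1 ← R1 + 23·R2.
R3 ← R3 − 137/2·R2.
R4 ← R4 + 461/10·R2.
R5 ← R5 − 66·R2.
R3 ← R3 / (-33681/8110).
R1 ← R1 + 27/811·R3.
R2 ← R2 − 563/811·R3.
R4 ← R4 − 9338/4055·R3.
R5 ← R5 − 36353/8110·R3.
R4 ← R4 / (-5512/1545).
R1 ← R1 + 46/103·R4.
R2 ← R2 − 5/309·R4.
R3 ← R3 + 151/309·R4.
R5 ← R5 − 6508/1545·R4.
R5 ← R5 / (4243349/751010).
R1 ← R1 + 288469/300404·R5.
R2 ← R2 − 863241/600808·R5.
R3 ← R3 + 198755/600808·R5.
R4 ← R4 + 882873/600808·R5.
Reading off the reduced rows gives a = -2, b = -6, c = -4, d = 6, e = 2.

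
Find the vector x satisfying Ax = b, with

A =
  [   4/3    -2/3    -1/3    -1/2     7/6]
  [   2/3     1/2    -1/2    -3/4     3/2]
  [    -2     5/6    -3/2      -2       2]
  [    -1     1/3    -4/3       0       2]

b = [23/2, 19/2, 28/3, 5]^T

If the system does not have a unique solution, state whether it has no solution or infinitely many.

infinitely many solutions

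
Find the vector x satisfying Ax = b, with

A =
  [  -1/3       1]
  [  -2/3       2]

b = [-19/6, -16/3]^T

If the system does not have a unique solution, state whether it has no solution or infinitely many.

Row-reduce:
R1 ← R1 / (-1/3).
R2 ← R2 + 2/3·R1.
Row 2 reduces to 0 = 1, a contradiction. The system is inconsistent.

no solution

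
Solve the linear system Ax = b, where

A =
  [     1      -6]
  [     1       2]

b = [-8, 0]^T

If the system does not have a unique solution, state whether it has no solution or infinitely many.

Row-reduce the augmented matrix:
R2 ← R2 − 1·R1.
R2 ← R2 / (8).
R1 ← R1 + 6·R2.
Reading off the reduced rows gives x_1 = -2, x_2 = 1.

x_1 = -2, x_2 = 1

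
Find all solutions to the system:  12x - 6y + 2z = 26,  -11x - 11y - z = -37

infinitely many solutions

Row-reduce:
R1 ← R1 / (12).
R2 ← R2 + 11·R1.
R2 ← R2 / (-33/2).
R1 ← R1 + 1/2·R2.
Rank is 2 with 3 unknowns, leaving z free.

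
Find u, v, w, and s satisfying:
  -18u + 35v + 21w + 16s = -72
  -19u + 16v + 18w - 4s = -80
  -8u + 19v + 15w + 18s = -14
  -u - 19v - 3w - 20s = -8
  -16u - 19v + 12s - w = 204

u = -4, v = -4, w = -4, s = 5

Row-reduce the augmented matrix:
R1 ← R1 / (-18).
R2 ← R2 + 19·R1.
R3 ← R3 + 8·R1.
R4 ← R4 + 1·R1.
R5 ← R5 + 16·R1.
R2 ← R2 / (-377/18).
R1 ← R1 + 35/18·R2.
R3 ← R3 − 31/9·R2.
R4 ← R4 + 377/18·R2.
R5 ← R5 + 451/9·R2.
R3 ← R3 / (1878/377).
R1 ← R1 + 294/377·R3.
R2 ← R2 − 75/377·R3.
R5 ← R5 + 3656/377·R3.
Swap R4 and R5.
R4 ← R4 / (58468/939).
R1 ← R1 − 694/313·R4.
R2 ← R2 − 219/313·R4.
R3 ← R3 − 1405/939·R4.
R5 reduces to 0 = 0, so the extra equation is consistent.
Reading off the reduced rows gives u = -4, v = -4, w = -4, s = 5.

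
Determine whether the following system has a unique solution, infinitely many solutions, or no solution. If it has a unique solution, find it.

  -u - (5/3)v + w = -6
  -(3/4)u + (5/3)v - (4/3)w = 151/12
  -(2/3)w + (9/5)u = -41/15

Row-reduce the augmented matrix:
R1 ← R1 / (-1).
R2 ← R2 + 3/4·R1.
R3 ← R3 − 9/5·R1.
R2 ← R2 / (35/12).
R1 ← R1 − 5/3·R2.
R3 ← R3 + 3·R2.
R3 ← R3 / (-106/105).
R1 ← R1 − 4/21·R3.
R2 ← R2 + 5/7·R3.
Reading off the reduced rows gives u = -3, v = 3, w = -4.

u = -3, v = 3, w = -4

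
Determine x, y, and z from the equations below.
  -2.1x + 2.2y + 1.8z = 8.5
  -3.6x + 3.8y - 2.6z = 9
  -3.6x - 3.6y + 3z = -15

x = 1, y = 4, z = 1

Row-reduce the augmented matrix:
R1 ← R1 / (-21/10).
R2 ← R2 + 18/5·R1.
R3 ← R3 + 18/5·R1.
R2 ← R2 / (1/35).
R1 ← R1 + 22/21·R2.
R3 ← R3 + 258/35·R2.
R3 ← R3 / (-1467).
R1 ← R1 + 628/3·R3.
R2 ← R2 + 199·R3.
Reading off the reduced rows gives x = 1, y = 4, z = 1.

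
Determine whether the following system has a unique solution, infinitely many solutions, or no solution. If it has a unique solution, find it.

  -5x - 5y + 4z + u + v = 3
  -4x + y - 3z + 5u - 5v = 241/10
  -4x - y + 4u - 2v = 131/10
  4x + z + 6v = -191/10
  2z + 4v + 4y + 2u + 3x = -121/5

x = -2/5, y = -5/2, z = -5/2, u = 1, v = -5/2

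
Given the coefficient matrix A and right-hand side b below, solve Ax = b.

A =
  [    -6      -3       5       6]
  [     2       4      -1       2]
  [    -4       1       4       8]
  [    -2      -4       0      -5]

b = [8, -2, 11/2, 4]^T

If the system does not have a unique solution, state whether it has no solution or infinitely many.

no solution

Row-reduce:
R1 ← R1 / (-6).
R2 ← R2 − 2·R1.
R3 ← R3 + 4·R1.
R4 ← R4 + 2·R1.
R2 ← R2 / (3).
R1 ← R1 − 1/2·R2.
R3 ← R3 − 3·R2.
R4 ← R4 + 3·R2.
Swap R3 and R4.
R3 ← R3 / (-1).
R1 ← R1 + 17/18·R3.
R2 ← R2 − 2/9·R3.
Row 4 reduces to 0 = -1/2, a contradiction. The system is inconsistent.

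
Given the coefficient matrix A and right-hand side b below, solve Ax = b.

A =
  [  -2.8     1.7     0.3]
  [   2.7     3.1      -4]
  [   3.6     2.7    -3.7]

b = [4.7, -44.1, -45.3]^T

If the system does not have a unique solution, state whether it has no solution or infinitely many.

Row-reduce the augmented matrix:
R1 ← R1 / (-14/5).
R2 ← R2 − 27/10·R1.
R3 ← R3 − 18/5·R1.
R2 ← R2 / (1327/280).
R1 ← R1 + 17/28·R2.
R3 ← R3 − 171/35·R2.
R3 ← R3 / (3391/6635).
R1 ← R1 + 773/1327·R3.
R2 ← R2 + 1039/1327·R3.
Reading off the reduced rows gives x_1 = -5, x_2 = -6, x_3 = 3.

x_1 = -5, x_2 = -6, x_3 = 3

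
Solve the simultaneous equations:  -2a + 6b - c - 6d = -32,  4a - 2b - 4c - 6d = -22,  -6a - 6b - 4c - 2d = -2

infinitely many solutions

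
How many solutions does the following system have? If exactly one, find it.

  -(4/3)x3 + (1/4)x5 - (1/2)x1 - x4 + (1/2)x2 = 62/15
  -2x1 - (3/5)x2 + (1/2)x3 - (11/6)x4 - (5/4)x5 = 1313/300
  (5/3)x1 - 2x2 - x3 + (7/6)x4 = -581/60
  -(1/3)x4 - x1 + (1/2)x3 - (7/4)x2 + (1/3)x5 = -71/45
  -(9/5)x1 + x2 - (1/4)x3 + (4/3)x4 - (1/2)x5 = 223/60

x1 = -2, x2 = 12/5, x3 = -1/5, x4 = -3/2, x5 = 2/3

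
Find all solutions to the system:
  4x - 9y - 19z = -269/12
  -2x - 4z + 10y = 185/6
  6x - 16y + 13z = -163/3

x = -1, y = 11/4, z = -1/3

Row-reduce the augmented matrix:
R1 ← R1 / (4).
R2 ← R2 + 2·R1.
R3 ← R3 − 6·R1.
R2 ← R2 / (11/2).
R1 ← R1 + 9/4·R2.
R3 ← R3 + 5/2·R2.
R3 ← R3 / (389/11).
R1 ← R1 + 113/11·R3.
R2 ← R2 + 27/11·R3.
Reading off the reduced rows gives x = -1, y = 11/4, z = -1/3.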